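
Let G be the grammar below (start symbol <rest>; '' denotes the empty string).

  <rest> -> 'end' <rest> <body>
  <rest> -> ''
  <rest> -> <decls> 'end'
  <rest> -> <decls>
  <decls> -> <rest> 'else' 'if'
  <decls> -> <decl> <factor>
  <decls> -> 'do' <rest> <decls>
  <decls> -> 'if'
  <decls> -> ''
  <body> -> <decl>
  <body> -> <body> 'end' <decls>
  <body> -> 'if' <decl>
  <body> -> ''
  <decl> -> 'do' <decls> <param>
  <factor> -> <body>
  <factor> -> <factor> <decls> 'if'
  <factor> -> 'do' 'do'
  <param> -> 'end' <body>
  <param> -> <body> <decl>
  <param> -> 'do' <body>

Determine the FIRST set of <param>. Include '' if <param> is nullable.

{ 'do', 'end', 'if' }

<param> -> 'end' <body> contributes {'end'}.
From <param> -> <body> <decl>: <body> nullable, take FIRST(<body>) ∪ FIRST(<decl>) = { 'do', 'end', 'if' }.
<param> -> 'do' <body> contributes {'do'}.
Union: FIRST(<param>) = { 'do', 'end', 'if' }.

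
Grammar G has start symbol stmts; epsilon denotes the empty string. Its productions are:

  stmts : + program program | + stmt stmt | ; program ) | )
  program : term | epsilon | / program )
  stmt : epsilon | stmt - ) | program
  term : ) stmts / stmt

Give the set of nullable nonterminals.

Directly nullable (have an epsilon-production): program, stmt.
No other nonterminal has a production whose RHS symbols are all nullable.

{ program, stmt }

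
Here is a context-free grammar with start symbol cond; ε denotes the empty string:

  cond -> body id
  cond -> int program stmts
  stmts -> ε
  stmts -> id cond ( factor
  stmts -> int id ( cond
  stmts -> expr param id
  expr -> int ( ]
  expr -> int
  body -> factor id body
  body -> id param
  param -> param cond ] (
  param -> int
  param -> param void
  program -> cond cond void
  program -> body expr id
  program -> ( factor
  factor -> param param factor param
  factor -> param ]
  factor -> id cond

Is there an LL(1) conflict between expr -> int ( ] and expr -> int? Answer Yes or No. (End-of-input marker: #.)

FIRST(int ( ]) = { int } and FIRST(int) = { int }.
Both contain int, so the two alternatives are not disjoint — LL(1) conflict.

Yes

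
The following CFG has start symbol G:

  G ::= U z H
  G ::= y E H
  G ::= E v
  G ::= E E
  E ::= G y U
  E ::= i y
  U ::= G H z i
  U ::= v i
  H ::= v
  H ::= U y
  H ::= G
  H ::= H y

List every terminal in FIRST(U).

From U ::= G H z i: add FIRST(G) = { i, v, y }.
U ::= v i contributes {v}.
Union: FIRST(U) = { i, v, y }.

{ i, v, y }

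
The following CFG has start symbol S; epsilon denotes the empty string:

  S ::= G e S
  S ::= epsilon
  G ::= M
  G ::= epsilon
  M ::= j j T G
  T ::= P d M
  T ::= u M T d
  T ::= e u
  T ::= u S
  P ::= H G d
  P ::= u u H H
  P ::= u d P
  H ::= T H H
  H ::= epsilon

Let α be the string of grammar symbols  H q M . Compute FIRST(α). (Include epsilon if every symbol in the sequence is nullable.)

{ d, e, j, q, u }

Add FIRST(H)\{epsilon} = { d, e, j, u }; H is nullable, continue.
q is a terminal; add {q} and stop.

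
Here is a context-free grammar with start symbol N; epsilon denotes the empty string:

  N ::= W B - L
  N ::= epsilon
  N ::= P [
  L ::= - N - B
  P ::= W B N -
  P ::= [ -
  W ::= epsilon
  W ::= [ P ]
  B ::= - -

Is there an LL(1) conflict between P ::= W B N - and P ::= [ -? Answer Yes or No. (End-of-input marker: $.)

FIRST(W B N -) = { -, [ } and FIRST([ -) = { [ }.
Both contain [, so the two alternatives are not disjoint — LL(1) conflict.

Yes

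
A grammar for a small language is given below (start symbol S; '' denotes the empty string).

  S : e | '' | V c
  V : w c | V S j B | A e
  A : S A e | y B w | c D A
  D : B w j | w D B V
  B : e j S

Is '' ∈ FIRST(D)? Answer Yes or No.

Nullable nonterminals: S.
No production of D has an RHS whose symbols are all nullable, so D is not nullable.

No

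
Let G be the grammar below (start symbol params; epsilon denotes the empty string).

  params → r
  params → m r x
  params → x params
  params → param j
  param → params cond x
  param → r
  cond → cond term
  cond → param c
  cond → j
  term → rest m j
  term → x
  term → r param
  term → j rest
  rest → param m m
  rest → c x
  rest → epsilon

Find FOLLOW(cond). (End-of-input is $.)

{ c, j, m, r, x }

In param → params cond x: add FIRST(x) = { x }.
In cond → cond term: add FIRST(term) = { c, j, m, r, x }.
Union: FOLLOW(cond) = { c, j, m, r, x }.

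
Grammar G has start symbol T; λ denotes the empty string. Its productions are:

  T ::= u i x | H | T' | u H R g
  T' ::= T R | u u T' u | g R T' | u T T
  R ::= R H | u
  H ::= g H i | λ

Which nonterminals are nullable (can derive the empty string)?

Directly nullable (have an λ-production): H.
T ::= H with every symbol nullable, so T is nullable.
No other nonterminal has a production whose RHS symbols are all nullable.

{ H, T }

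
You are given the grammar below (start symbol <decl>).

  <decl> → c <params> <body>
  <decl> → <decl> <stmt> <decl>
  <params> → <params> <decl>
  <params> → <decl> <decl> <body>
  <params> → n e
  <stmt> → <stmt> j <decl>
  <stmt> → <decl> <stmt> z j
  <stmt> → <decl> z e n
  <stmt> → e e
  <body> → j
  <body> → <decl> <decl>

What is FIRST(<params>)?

From <params> → <params> <decl>: add FIRST(<params>) = { c, n }.
From <params> → <decl> <decl> <body>: add FIRST(<decl>) = { c }.
<params> → n e contributes {n}.
Union: FIRST(<params>) = { c, n }.

{ c, n }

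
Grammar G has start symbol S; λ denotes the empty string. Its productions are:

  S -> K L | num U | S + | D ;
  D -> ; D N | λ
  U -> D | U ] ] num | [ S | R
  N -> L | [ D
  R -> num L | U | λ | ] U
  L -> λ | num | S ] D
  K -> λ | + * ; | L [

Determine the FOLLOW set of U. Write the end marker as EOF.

In S -> num U: U is at the end, add FOLLOW(S) = { EOF, +, ] }.
In U -> U ] ] num: add FIRST(] ] num) = { ] }.
In R -> U: U is at the end, add FOLLOW(R) = { EOF, +, ] }.
In R -> ] U: U is at the end, add FOLLOW(R) = { EOF, +, ] }.
Union: FOLLOW(U) = { EOF, +, ] }.

{ EOF, +, ] }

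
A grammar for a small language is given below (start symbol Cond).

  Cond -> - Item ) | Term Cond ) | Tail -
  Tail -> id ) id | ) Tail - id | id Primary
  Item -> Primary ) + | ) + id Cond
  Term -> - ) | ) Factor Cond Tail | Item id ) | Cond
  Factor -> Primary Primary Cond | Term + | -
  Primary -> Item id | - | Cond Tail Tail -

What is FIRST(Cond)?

Cond -> - Item ) contributes {-}.
From Cond -> Term Cond ): add FIRST(Term) = { ), -, id }.
From Cond -> Tail -: add FIRST(Tail) = { ), id }.
Union: FIRST(Cond) = { ), -, id }.

{ ), -, id }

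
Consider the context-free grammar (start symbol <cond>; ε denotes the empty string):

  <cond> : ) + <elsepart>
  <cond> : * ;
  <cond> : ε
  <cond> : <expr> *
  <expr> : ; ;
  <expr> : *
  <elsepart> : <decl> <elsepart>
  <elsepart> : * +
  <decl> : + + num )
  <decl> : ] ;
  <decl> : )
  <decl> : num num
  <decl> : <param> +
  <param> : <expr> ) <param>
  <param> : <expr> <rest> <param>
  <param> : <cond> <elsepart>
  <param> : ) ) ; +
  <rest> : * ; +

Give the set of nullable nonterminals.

Directly nullable (have an ε-production): <cond>.
No other nonterminal has a production whose RHS symbols are all nullable.

{ <cond> }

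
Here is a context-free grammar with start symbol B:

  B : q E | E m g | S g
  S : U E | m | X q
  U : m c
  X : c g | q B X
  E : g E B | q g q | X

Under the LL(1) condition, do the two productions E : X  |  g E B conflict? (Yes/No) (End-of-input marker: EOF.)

No

FIRST(X) = { c, q } and FIRST(g E B) = { g }.
The FIRST sets are disjoint and neither alternative is nullable — no conflict.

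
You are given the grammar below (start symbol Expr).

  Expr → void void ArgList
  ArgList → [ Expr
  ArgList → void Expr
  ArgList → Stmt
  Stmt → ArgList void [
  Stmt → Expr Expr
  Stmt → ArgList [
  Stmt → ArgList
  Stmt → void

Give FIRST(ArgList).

{ [, void }

ArgList → [ Expr contributes {[}.
ArgList → void Expr contributes {void}.
From ArgList → Stmt: add FIRST(Stmt) = { [, void }.
Union: FIRST(ArgList) = { [, void }.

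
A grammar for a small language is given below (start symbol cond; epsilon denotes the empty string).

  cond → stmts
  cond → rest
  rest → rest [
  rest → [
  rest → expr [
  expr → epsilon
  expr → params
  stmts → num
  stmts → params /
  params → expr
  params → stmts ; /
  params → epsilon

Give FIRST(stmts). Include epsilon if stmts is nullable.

stmts → num contributes {num}.
From stmts → params /: params nullable, take FIRST(params) ∪ {/} = { /, num }.
Union: FIRST(stmts) = { /, num }.

{ /, num }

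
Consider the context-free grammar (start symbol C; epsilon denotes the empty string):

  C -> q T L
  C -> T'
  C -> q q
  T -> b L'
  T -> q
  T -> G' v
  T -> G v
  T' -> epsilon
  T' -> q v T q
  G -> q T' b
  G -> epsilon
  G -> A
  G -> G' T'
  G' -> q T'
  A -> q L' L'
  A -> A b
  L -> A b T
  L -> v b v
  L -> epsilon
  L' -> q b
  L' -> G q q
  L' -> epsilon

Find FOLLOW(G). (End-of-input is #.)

In T -> G v: add FIRST(v) = { v }.
In L' -> G q q: add FIRST(q q) = { q }.
Union: FOLLOW(G) = { q, v }.

{ q, v }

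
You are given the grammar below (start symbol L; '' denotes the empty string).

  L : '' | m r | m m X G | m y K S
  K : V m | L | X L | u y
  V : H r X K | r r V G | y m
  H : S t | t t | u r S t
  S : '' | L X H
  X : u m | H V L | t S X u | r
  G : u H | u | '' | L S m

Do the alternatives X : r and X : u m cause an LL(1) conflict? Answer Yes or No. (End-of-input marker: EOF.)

FIRST(r) = { r } and FIRST(u m) = { u }.
The FIRST sets are disjoint and neither alternative is nullable — no conflict.

No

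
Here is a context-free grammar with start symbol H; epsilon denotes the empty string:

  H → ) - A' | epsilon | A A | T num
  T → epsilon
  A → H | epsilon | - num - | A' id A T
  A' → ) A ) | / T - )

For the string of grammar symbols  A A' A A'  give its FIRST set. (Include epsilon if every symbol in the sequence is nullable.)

Add FIRST(A)\{epsilon} = { ), -, /, num }; A is nullable, continue.
Add FIRST(A') = { ), / }; A' is not nullable, stop.

{ ), -, /, num }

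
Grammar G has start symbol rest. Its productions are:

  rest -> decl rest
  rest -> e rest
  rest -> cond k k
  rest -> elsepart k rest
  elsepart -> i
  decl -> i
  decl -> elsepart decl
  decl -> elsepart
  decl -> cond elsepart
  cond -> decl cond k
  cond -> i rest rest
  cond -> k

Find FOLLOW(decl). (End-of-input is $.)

{ e, i, k }

In rest -> decl rest: add FIRST(rest) = { e, i, k }.
In decl -> elsepart decl: decl is at the end, add FOLLOW(decl) = { e, i, k }.
In cond -> decl cond k: add FIRST(cond k) = { i, k }.
Union: FOLLOW(decl) = { e, i, k }.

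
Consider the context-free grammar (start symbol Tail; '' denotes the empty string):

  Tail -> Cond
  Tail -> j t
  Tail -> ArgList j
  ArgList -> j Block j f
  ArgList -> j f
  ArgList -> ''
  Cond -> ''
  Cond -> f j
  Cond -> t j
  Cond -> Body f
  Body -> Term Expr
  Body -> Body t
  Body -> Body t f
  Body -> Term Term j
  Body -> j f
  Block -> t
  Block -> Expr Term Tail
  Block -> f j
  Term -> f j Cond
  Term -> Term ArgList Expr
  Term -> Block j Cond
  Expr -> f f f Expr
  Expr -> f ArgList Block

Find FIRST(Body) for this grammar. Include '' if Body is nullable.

From Body -> Term Expr: add FIRST(Term) = { f, t }.
From Body -> Body t: add FIRST(Body) = { f, j, t }.
From Body -> Body t f: add FIRST(Body) = { f, j, t }.
From Body -> Term Term j: add FIRST(Term) = { f, t }.
Body -> j f contributes {j}.
Union: FIRST(Body) = { f, j, t }.

{ f, j, t }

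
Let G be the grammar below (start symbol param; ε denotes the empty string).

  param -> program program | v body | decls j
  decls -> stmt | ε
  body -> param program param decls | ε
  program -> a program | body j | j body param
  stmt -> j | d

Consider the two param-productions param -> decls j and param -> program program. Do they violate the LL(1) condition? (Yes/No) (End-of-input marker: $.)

Yes

FIRST(decls j) = { d, j } and FIRST(program program) = { a, d, j, v }.
Both contain d, so the two alternatives are not disjoint — LL(1) conflict.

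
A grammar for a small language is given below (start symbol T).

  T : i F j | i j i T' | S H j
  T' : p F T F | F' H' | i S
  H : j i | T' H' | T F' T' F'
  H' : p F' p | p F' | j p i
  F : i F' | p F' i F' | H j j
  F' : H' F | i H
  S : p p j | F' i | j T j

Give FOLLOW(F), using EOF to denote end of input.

In T : i F j: add FIRST(j) = { j }.
In T' : p F T F: add FIRST(T F) = { i, j, p }.
In T' : p F T F: F is at the end, add FOLLOW(T') = { EOF, i, j, p }.
In F' : H' F: F is at the end, add FOLLOW(F') = { EOF, i, j, p }.
Union: FOLLOW(F) = { EOF, i, j, p }.

{ EOF, i, j, p }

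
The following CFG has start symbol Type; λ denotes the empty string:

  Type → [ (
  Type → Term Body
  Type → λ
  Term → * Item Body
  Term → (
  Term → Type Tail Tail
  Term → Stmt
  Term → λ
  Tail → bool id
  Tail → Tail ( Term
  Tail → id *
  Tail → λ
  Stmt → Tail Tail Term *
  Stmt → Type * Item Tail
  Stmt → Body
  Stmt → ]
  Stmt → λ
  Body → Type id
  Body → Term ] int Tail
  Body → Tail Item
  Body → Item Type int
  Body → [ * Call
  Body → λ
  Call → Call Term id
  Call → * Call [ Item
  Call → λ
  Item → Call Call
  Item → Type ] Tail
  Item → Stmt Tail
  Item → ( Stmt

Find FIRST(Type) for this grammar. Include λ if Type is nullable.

{ (, *, [, ], bool, id, int, λ }

Type → [ ( contributes {[}.
From Type → Term Body: Term, Body nullable, take FIRST(Term) ∪ FIRST(Body) = { (, *, [, ], bool, id, int }; also λ since the whole RHS is nullable.
Type → λ contributes λ.
Union: FIRST(Type) = { (, *, [, ], bool, id, int, λ }.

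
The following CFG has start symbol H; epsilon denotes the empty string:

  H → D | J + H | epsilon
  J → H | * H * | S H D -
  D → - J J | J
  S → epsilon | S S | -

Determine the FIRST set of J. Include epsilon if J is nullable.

{ *, +, -, epsilon }

From J → H: add FIRST(H) = { *, +, -, epsilon } (including epsilon since H is nullable).
J → * H * contributes {*}.
From J → S H D -: S, H, D nullable, take FIRST(S) ∪ FIRST(H) ∪ FIRST(D) ∪ {-} = { *, +, - }.
Union: FIRST(J) = { *, +, -, epsilon }.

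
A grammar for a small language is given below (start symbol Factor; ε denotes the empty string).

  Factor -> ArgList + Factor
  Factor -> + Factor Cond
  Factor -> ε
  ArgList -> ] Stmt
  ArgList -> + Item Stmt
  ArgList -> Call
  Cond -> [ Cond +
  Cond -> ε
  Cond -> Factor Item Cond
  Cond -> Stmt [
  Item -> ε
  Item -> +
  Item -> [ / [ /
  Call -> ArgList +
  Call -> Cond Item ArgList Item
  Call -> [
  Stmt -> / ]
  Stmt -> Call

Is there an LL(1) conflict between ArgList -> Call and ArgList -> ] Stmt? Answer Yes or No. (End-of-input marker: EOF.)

FIRST(Call) = { +, /, [, ] } and FIRST(] Stmt) = { ] }.
Both contain ], so the two alternatives are not disjoint — LL(1) conflict.

Yes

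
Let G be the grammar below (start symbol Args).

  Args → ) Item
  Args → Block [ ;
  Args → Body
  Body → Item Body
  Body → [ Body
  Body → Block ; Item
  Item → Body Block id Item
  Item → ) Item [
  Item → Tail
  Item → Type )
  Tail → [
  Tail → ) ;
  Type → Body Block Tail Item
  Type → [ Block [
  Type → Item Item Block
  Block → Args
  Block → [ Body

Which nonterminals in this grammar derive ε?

{ } (none)

No nonterminal has an empty production or an RHS whose symbols are all nullable.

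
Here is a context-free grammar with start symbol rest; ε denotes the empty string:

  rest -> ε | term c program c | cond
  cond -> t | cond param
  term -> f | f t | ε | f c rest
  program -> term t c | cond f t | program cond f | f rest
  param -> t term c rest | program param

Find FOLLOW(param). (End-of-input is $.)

{ $, c, f, t }

In cond -> cond param: param is at the end, add FOLLOW(cond) = { $, c, f, t }.
In param -> program param: param is at the end, add FOLLOW(param) = { $, c, f, t }.
Union: FOLLOW(param) = { $, c, f, t }.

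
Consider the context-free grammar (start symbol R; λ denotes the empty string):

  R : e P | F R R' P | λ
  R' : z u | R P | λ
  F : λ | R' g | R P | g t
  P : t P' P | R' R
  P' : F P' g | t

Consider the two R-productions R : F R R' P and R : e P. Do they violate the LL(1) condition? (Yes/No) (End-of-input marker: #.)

Yes

FIRST(F R R' P) = { e, g, t, z, λ } and FIRST(e P) = { e }.
Both contain e, so the two alternatives are not disjoint — LL(1) conflict.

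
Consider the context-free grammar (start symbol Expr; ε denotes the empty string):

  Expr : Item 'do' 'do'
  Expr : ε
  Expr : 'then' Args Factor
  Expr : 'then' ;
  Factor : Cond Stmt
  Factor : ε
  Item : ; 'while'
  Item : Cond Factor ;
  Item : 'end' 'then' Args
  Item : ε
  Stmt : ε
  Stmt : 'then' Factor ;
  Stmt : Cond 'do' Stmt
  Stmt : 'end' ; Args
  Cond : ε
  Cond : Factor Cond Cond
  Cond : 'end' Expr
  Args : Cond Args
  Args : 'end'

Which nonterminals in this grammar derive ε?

{ Cond, Expr, Factor, Item, Stmt }

Directly nullable (have an ε-production): Expr, Factor, Item, Stmt, Cond.
No other nonterminal has a production whose RHS symbols are all nullable.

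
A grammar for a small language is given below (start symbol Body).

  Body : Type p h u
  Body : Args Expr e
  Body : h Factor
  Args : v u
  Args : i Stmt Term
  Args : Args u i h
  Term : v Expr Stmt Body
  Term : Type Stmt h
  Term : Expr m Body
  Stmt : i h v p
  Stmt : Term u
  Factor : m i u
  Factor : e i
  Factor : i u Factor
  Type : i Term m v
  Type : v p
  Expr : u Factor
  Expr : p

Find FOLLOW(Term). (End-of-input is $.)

In Args : i Stmt Term: Term is at the end, add FOLLOW(Args) = { p, u }.
In Stmt : Term u: add FIRST(u) = { u }.
In Type : i Term m v: add FIRST(m v) = { m }.
Union: FOLLOW(Term) = { m, p, u }.

{ m, p, u }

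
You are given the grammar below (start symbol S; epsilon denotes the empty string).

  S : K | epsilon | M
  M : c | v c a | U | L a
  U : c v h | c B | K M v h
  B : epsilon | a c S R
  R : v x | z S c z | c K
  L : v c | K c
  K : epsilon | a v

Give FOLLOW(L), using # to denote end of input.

In M : L a: add FIRST(a) = { a }.
Union: FOLLOW(L) = { a }.

{ a }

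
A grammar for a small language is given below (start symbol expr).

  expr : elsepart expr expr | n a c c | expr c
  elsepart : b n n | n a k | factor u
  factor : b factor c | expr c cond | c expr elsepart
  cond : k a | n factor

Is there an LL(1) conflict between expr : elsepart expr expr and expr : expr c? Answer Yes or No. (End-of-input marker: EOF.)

FIRST(elsepart expr expr) = { b, c, n } and FIRST(expr c) = { b, c, n }.
Both contain b, so the two alternatives are not disjoint — LL(1) conflict.

Yes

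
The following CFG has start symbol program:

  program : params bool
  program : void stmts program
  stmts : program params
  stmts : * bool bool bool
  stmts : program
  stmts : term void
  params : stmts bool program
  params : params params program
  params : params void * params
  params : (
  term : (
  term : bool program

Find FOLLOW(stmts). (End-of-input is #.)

In program : void stmts program: add FIRST(program) = { (, *, bool, void }.
In params : stmts bool program: add FIRST(bool program) = { bool }.
Union: FOLLOW(stmts) = { (, *, bool, void }.

{ (, *, bool, void }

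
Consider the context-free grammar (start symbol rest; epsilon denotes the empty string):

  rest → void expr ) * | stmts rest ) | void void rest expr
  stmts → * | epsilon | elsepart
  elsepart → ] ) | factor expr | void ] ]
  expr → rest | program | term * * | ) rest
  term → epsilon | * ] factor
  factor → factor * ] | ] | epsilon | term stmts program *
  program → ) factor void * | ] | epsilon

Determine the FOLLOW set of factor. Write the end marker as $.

In elsepart → factor expr: add FIRST(expr)\{epsilon} = { ), *, ], void }.
  Since expr is nullable, also add FOLLOW(elsepart) = { ), *, ], void }.
In term → * ] factor: factor is at the end, add FOLLOW(term) = { ), *, ], void }.
In factor → factor * ]: add FIRST(* ]) = { * }.
In program → ) factor void *: add FIRST(void *) = { void }.
Union: FOLLOW(factor) = { ), *, ], void }.

{ ), *, ], void }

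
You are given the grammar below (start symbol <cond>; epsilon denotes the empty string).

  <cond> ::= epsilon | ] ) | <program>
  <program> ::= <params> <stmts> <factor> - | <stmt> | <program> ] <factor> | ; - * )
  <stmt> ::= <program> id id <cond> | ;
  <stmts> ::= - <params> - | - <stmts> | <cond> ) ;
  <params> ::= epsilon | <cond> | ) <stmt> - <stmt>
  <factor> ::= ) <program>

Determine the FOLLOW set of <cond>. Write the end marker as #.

{ #, ), -, ;, ], id }

<cond> is the start symbol, so # ∈ FOLLOW(<cond>).
In <stmt> ::= <program> id id <cond>: <cond> is at the end, add FOLLOW(<stmt>) = { #, ), -, ;, ], id }.
In <stmts> ::= <cond> ) ;: add FIRST() ;) = { ) }.
In <params> ::= <cond>: <cond> is at the end, add FOLLOW(<params>) = { ), -, ;, ] }.
Union: FOLLOW(<cond>) = { #, ), -, ;, ], id }.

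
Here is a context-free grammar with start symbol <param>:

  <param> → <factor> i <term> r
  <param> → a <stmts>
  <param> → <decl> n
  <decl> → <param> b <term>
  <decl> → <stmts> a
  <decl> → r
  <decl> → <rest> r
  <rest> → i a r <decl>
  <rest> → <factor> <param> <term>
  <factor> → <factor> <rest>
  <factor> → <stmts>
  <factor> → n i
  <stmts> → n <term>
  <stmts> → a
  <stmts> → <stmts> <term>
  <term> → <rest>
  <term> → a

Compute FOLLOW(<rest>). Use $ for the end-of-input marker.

In <decl> → <rest> r: add FIRST(r) = { r }.
In <factor> → <factor> <rest>: <rest> is at the end, add FOLLOW(<factor>) = { a, i, n, r }.
In <term> → <rest>: <rest> is at the end, add FOLLOW(<term>) = { $, a, b, i, n, r }.
Union: FOLLOW(<rest>) = { $, a, b, i, n, r }.

{ $, a, b, i, n, r }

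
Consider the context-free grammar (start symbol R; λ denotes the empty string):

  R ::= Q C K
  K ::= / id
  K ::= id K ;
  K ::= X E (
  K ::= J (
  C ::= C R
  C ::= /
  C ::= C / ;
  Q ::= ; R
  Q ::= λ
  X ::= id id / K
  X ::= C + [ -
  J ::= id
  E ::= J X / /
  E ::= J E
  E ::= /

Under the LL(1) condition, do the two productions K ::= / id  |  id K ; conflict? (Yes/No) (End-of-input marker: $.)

FIRST(/ id) = { / } and FIRST(id K ;) = { id }.
The FIRST sets are disjoint and neither alternative is nullable — no conflict.

No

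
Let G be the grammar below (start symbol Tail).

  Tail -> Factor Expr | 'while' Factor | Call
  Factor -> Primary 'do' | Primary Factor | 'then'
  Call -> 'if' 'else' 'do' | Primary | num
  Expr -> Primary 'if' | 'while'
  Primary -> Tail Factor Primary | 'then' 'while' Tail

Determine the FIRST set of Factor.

{ 'if', 'then', 'while', num }

From Factor -> Primary 'do': add FIRST(Primary) = { 'if', 'then', 'while', num }.
From Factor -> Primary Factor: add FIRST(Primary) = { 'if', 'then', 'while', num }.
Factor -> 'then' contributes {'then'}.
Union: FIRST(Factor) = { 'if', 'then', 'while', num }.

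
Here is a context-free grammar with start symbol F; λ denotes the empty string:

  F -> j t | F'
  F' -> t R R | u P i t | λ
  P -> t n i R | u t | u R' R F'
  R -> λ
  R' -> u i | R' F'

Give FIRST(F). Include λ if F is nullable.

F -> j t contributes {j}.
From F -> F': add FIRST(F') = { t, u, λ } (including λ since F' is nullable).
Union: FIRST(F) = { j, t, u, λ }.

{ j, t, u, λ }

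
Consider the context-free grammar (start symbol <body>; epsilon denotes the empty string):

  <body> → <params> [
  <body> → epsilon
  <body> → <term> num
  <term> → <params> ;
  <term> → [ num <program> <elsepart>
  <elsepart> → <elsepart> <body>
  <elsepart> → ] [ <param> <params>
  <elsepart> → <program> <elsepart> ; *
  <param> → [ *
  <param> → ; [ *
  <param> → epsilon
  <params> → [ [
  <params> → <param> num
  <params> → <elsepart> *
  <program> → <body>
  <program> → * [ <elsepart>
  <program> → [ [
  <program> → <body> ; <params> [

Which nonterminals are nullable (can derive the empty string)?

Directly nullable (have an epsilon-production): <body>, <param>.
<program> → <body> with every symbol nullable, so <program> is nullable.
No other nonterminal has a production whose RHS symbols are all nullable.

{ <body>, <param>, <program> }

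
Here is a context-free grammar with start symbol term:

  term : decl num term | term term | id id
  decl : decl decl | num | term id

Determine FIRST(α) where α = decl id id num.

{ id, num }

Add FIRST(decl) = { id, num }; decl is not nullable, stop.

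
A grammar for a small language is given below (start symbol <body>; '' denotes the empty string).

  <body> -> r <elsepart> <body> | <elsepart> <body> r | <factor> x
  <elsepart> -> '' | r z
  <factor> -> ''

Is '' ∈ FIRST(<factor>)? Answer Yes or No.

<factor> has an ''-production, so <factor> ⇒ ''.

Yes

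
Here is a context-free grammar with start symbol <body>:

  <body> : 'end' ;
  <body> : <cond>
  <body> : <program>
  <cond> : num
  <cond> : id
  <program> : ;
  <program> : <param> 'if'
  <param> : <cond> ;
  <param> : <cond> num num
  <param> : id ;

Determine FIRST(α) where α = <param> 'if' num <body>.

Add FIRST(<param>) = { id, num }; <param> is not nullable, stop.

{ id, num }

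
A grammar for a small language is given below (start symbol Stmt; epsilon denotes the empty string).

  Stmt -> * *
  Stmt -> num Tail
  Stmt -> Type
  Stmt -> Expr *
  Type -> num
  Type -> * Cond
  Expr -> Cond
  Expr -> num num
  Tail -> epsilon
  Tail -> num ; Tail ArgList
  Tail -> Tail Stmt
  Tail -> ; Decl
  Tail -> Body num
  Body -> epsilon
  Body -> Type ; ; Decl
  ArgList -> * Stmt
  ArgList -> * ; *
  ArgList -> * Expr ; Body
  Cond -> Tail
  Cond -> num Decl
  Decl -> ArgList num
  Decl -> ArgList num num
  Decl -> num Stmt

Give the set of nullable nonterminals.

Directly nullable (have an epsilon-production): Tail, Body.
Cond -> Tail with every symbol nullable, so Cond is nullable.
Expr -> Cond with every symbol nullable, so Expr is nullable.
No other nonterminal has a production whose RHS symbols are all nullable.

{ Body, Cond, Expr, Tail }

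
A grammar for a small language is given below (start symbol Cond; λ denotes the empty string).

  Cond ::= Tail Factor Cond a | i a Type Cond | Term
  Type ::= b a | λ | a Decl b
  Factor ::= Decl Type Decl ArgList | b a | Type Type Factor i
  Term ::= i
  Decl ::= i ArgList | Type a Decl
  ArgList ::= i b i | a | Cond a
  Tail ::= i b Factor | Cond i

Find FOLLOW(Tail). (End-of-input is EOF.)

In Cond ::= Tail Factor Cond a: add FIRST(Factor Cond a) = { a, b, i }.
Union: FOLLOW(Tail) = { a, b, i }.

{ a, b, i }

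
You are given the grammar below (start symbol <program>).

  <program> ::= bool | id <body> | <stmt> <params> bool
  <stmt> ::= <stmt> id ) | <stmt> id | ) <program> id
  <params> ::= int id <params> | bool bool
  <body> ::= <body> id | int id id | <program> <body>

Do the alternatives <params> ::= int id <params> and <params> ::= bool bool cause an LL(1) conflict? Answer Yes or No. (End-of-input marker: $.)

No

FIRST(int id <params>) = { int } and FIRST(bool bool) = { bool }.
The FIRST sets are disjoint and neither alternative is nullable — no conflict.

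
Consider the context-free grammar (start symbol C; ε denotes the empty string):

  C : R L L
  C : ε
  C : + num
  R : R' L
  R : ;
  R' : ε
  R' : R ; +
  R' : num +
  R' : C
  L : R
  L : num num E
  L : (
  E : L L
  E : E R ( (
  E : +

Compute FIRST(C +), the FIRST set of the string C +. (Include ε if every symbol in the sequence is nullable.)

{ (, +, ;, num }

Add FIRST(C)\{ε} = { (, +, ;, num }; C is nullable, continue.
+ is a terminal; add {+} and stop.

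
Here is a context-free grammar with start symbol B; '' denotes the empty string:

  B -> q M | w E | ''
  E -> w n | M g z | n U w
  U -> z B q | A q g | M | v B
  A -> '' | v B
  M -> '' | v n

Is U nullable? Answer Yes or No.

U -> M and each of M is nullable, so U ⇒* ''.

Yes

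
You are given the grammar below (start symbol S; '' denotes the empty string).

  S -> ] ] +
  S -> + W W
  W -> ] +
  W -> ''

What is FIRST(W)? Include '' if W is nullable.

W -> ] + contributes {]}.
W -> '' contributes ''.
Union: FIRST(W) = { ], '' }.

{ ], '' }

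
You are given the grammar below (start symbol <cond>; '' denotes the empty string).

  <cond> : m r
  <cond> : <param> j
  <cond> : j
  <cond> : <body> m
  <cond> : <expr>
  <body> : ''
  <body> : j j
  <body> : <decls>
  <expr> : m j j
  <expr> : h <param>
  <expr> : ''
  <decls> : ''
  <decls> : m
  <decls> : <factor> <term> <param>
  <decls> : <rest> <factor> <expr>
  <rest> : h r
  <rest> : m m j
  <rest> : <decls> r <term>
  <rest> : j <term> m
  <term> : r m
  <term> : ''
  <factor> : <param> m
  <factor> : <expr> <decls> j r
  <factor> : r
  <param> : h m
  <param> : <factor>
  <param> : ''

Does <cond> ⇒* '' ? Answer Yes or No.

<cond> : <expr> and each of <expr> is nullable, so <cond> ⇒* ''.

Yes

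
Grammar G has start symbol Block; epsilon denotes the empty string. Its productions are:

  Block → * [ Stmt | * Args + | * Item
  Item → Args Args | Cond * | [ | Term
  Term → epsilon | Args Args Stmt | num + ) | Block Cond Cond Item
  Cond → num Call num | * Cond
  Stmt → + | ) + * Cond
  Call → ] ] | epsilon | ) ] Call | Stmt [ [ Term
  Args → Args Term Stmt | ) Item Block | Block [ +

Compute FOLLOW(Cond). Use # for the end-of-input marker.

{ #, ), *, +, [, num }

In Item → Cond *: add FIRST(*) = { * }.
In Term → Block Cond Cond Item: add FIRST(Cond Item) = { *, num }.
In Term → Block Cond Cond Item: add FIRST(Item)\{epsilon} = { ), *, [, num }.
  Since Item is nullable, also add FOLLOW(Term) = { #, ), *, +, [, num }.
In Cond → * Cond: Cond is at the end, add FOLLOW(Cond) = { #, ), *, +, [, num }.
In Stmt → ) + * Cond: Cond is at the end, add FOLLOW(Stmt) = { #, ), *, +, [, num }.
Union: FOLLOW(Cond) = { #, ), *, +, [, num }.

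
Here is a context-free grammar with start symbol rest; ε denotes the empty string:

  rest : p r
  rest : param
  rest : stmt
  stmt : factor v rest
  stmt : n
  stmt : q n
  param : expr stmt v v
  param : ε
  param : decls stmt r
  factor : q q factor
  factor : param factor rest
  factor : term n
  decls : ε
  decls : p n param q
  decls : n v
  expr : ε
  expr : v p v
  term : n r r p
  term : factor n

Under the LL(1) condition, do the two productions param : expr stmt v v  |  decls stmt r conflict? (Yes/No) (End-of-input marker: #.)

Yes

FIRST(expr stmt v v) = { n, p, q, v } and FIRST(decls stmt r) = { n, p, q, v }.
Both contain n, so the two alternatives are not disjoint — LL(1) conflict.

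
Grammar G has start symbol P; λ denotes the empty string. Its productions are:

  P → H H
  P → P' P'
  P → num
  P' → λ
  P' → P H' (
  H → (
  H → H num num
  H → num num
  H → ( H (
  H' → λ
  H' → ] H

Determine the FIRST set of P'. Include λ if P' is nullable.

{ (, ], num, λ }

P' → λ contributes λ.
From P' → P H' (: P, H' nullable, take FIRST(P) ∪ FIRST(H') ∪ {(} = { (, ], num }.
Union: FIRST(P') = { (, ], num, λ }.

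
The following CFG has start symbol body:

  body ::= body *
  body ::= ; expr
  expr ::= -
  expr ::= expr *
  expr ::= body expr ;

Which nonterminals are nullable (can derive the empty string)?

No nonterminal has an empty production or an RHS whose symbols are all nullable.

{ } (none)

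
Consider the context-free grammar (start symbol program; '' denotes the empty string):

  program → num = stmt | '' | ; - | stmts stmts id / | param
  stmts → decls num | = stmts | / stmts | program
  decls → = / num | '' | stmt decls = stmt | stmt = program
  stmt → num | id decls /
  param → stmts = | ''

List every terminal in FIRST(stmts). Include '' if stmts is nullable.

From stmts → decls num: decls nullable, take FIRST(decls) ∪ {num} = { =, id, num }.
stmts → = stmts contributes {=}.
stmts → / stmts contributes {/}.
From stmts → program: add FIRST(program) = { /, ;, =, id, num, '' } (including '' since program is nullable).
Union: FIRST(stmts) = { /, ;, =, id, num, '' }.

{ /, ;, =, id, num, '' }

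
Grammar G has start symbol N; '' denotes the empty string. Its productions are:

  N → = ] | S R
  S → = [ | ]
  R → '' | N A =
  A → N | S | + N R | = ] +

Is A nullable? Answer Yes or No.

No

Nullable nonterminals: R.
No production of A has an RHS whose symbols are all nullable, so A is not nullable.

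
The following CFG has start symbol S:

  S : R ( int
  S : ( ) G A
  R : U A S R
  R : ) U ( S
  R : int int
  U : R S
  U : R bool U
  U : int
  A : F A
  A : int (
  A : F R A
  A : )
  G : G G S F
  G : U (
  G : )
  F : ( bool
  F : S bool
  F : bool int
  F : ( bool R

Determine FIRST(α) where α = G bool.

{ ), int }

Add FIRST(G) = { ), int }; G is not nullable, stop.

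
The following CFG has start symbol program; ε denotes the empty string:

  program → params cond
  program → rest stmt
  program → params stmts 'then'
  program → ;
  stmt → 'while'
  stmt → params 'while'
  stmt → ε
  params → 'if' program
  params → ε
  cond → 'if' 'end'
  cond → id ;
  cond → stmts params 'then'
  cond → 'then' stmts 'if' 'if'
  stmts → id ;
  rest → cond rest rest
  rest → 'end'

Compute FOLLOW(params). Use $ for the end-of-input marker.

In program → params cond: add FIRST(cond) = { 'if', 'then', id }.
In program → params stmts 'then': add FIRST(stmts 'then') = { id }.
In stmt → params 'while': add FIRST('while') = { 'while' }.
In cond → stmts params 'then': add FIRST('then') = { 'then' }.
Union: FOLLOW(params) = { 'if', 'then', 'while', id }.

{ 'if', 'then', 'while', id }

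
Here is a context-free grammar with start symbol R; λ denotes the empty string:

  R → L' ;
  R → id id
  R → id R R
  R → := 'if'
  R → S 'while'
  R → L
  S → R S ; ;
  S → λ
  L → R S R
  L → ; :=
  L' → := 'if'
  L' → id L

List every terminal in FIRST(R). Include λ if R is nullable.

{ 'while', :=, ;, id }

From R → L' ;: add FIRST(L') = { :=, id }.
R → id id contributes {id}.
R → id R R contributes {id}.
R → := 'if' contributes {:=}.
From R → S 'while': S nullable, take FIRST(S) ∪ {'while'} = { 'while', :=, ;, id }.
From R → L: add FIRST(L) = { 'while', :=, ;, id }.
Union: FIRST(R) = { 'while', :=, ;, id }.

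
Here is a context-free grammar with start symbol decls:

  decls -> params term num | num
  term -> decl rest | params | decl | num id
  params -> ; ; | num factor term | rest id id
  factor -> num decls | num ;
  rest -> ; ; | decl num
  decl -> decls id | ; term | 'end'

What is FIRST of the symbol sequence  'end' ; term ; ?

{ 'end' }

'end' is a terminal; add {'end'} and stop.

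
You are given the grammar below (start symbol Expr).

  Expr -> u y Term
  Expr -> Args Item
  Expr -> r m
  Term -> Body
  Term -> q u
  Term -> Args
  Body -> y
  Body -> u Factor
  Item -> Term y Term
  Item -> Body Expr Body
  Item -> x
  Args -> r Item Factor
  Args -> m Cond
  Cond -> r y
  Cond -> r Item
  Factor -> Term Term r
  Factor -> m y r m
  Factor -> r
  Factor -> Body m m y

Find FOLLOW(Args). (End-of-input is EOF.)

In Expr -> Args Item: add FIRST(Item) = { m, q, r, u, x, y }.
In Term -> Args: Args is at the end, add FOLLOW(Term) = { EOF, m, q, r, u, x, y }.
Union: FOLLOW(Args) = { EOF, m, q, r, u, x, y }.

{ EOF, m, q, r, u, x, y }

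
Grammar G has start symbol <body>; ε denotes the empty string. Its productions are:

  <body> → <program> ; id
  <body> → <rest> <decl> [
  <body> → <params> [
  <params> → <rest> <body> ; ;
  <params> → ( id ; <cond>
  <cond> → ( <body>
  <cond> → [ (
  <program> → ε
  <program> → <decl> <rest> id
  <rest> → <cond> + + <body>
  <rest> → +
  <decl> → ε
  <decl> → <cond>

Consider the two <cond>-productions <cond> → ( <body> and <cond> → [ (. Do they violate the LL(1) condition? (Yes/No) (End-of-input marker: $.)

FIRST(( <body>) = { ( } and FIRST([ () = { [ }.
The FIRST sets are disjoint and neither alternative is nullable — no conflict.

No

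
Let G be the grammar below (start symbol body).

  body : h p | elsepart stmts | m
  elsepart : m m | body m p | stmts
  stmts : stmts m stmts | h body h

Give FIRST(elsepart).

elsepart : m m contributes {m}.
From elsepart : body m p: add FIRST(body) = { h, m }.
From elsepart : stmts: add FIRST(stmts) = { h }.
Union: FIRST(elsepart) = { h, m }.

{ h, m }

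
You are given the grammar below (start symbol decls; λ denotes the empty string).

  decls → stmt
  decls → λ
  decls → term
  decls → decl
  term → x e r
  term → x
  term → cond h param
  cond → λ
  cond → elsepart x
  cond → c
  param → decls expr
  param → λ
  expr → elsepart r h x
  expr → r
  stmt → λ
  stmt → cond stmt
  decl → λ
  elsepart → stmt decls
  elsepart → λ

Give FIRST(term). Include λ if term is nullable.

{ c, h, x }

term → x e r contributes {x}.
term → x contributes {x}.
From term → cond h param: cond nullable, take FIRST(cond) ∪ {h} = { c, h, x }.
Union: FIRST(term) = { c, h, x }.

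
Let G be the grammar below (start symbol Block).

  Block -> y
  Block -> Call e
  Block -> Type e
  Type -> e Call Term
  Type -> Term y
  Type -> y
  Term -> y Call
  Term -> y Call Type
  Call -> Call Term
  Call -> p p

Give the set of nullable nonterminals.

{ } (none)

No nonterminal has an empty production or an RHS whose symbols are all nullable.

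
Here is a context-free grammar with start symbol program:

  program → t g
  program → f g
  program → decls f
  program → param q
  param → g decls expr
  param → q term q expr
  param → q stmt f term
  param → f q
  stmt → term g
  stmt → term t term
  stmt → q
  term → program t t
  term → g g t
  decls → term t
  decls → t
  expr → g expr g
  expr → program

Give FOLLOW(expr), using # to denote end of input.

{ g, q }

In param → g decls expr: expr is at the end, add FOLLOW(param) = { q }.
In param → q term q expr: expr is at the end, add FOLLOW(param) = { q }.
In expr → g expr g: add FIRST(g) = { g }.
Union: FOLLOW(expr) = { g, q }.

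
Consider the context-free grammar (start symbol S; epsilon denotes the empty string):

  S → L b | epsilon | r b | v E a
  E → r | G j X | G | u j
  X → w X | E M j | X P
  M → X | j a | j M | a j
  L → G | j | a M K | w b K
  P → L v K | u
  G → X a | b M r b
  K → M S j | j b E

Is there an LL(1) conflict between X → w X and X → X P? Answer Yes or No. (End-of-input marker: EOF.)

Yes

FIRST(w X) = { w } and FIRST(X P) = { b, r, u, w }.
Both contain w, so the two alternatives are not disjoint — LL(1) conflict.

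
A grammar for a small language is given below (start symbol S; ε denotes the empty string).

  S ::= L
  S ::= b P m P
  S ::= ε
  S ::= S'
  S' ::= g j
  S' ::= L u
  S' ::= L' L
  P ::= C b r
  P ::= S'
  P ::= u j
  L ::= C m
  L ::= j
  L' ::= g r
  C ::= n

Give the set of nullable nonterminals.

{ S }

Directly nullable (have an ε-production): S.
No other nonterminal has a production whose RHS symbols are all nullable.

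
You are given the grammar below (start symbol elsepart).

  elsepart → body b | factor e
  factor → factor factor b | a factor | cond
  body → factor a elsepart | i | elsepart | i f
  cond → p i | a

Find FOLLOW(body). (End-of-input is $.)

{ b }

In elsepart → body b: add FIRST(b) = { b }.
Union: FOLLOW(body) = { b }.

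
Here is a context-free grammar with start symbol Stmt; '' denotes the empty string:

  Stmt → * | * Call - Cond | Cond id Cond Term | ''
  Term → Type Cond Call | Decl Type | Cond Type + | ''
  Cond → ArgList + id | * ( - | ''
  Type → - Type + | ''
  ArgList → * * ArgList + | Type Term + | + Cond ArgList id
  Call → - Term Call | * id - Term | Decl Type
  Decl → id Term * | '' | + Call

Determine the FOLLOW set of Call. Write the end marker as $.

{ $, *, +, -, id }

In Stmt → * Call - Cond: add FIRST(- Cond) = { - }.
In Term → Type Cond Call: Call is at the end, add FOLLOW(Term) = { $, *, +, -, id }.
In Call → - Term Call: Call is at the end, add FOLLOW(Call) = { $, *, +, -, id }.
In Decl → + Call: Call is at the end, add FOLLOW(Decl) = { $, *, +, -, id }.
Union: FOLLOW(Call) = { $, *, +, -, id }.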